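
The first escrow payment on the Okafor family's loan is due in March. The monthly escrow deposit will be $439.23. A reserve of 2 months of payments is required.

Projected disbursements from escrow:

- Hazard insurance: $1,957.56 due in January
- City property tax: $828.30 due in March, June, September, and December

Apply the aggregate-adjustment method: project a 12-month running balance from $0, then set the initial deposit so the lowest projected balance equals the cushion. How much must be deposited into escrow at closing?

Cushion = 2 × $439.23 = $878.46
Trial balance (start $0, +$439.23 each month, − disbursements):
  Mar: +$439.23 − $828.30 → -$389.07
  Apr: +$439.23 → $50.16
  May: +$439.23 → $489.39
  Jun: +$439.23 − $828.30 → $100.32
  Jul: +$439.23 → $539.55
  Aug: +$439.23 → $978.78
  Sep: +$439.23 − $828.30 → $589.71
  Oct: +$439.23 → $1,028.94
  Nov: +$439.23 → $1,468.17
  Dec: +$439.23 − $828.30 → $1,079.10
  Jan: +$439.23 − $1,957.56 → -$439.23
  Feb: +$439.23 → $0.00
Lowest trial balance = -$439.23 (Jan)
Initial deposit = cushion − low point = $878.46 − (-$439.23) = $1,317.69

$1,317.69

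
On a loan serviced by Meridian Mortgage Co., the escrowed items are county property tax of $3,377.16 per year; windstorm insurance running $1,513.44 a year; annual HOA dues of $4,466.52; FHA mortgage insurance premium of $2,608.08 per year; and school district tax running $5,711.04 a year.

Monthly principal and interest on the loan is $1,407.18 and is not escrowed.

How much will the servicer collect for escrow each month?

$1,473.02

County property tax: $3,377.16
Windstorm insurance: $1,513.44
HOA dues: $4,466.52
FHA mortgage insurance premium: $2,608.08
School district tax: $5,711.04
Yearly total = $17,676.24
Per month = $17,676.24 ÷ 12 = $1,473.02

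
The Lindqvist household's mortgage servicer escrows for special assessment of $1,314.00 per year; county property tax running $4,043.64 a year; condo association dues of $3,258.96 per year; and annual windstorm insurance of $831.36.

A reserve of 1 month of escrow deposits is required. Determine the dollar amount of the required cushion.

Special assessment — $1,314.00/yr
County property tax — $4,043.64/yr
Condo association dues — $3,258.96/yr
Windstorm insurance — $831.36/yr
Yearly total = $1,314.00 + $4,043.64 + $3,258.96 + $831.36 = $9,447.96
Monthly = $9,447.96 / 12 = $787.33
Required cushion = 1 × $787.33 = $787.33

$787.33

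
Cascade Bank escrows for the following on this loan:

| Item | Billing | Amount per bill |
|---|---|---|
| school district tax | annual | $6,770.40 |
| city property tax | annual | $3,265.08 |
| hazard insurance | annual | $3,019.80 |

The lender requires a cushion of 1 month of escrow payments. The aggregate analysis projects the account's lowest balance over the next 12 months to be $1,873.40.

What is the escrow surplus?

$785.46

School district tax = $6,770.40 annually
City property tax = $3,265.08 annually
Hazard insurance = $3,019.80 annually
Yearly total = $13,055.28
Per month = $13,055.28 ÷ 12 = $1,087.94
Required cushion = 1 × $1,087.94 = $1,087.94
Surplus = $1,873.40 − $1,087.94 = $785.46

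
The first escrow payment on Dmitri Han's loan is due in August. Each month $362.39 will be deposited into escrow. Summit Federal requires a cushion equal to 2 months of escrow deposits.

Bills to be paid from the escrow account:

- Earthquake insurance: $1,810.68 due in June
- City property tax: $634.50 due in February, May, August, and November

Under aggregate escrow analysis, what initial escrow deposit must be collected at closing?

$1,087.17

Cushion = 2 × $362.39 = $724.78
Trial balance (start $0, +$362.39 each month, − disbursements):
  Aug: +$362.39 − $634.50 → -$272.11
  Sep: +$362.39 → $90.28
  Oct: +$362.39 → $452.67
  Nov: +$362.39 − $634.50 → $180.56
  Dec: +$362.39 → $542.95
  Jan: +$362.39 → $905.34
  Feb: +$362.39 − $634.50 → $633.23
  Mar: +$362.39 → $995.62
  Apr: +$362.39 → $1,358.01
  May: +$362.39 − $634.50 → $1,085.90
  Jun: +$362.39 − $1,810.68 → -$362.39
  Jul: +$362.39 → $0.00
Lowest trial balance = -$362.39 (Jun)
Initial deposit = cushion − low point = $724.78 − (-$362.39) = $1,087.17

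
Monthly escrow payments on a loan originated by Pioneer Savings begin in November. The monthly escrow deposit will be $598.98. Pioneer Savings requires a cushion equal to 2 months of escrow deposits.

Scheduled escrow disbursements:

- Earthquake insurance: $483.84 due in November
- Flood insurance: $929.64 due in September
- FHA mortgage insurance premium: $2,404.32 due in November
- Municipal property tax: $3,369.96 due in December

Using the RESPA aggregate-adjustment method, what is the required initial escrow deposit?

$6,258.12

Cushion = 2 × $598.98 = $1,197.96
Trial balance (start $0, +$598.98 each month, − disbursements):
  Nov: +$598.98 − $2,888.16 → -$2,289.18
  Dec: +$598.98 − $3,369.96 → -$5,060.16
  Jan: +$598.98 → -$4,461.18
  Feb: +$598.98 → -$3,862.20
  Mar: +$598.98 → -$3,263.22
  Apr: +$598.98 → -$2,664.24
  May: +$598.98 → -$2,065.26
  Jun: +$598.98 → -$1,466.28
  Jul: +$598.98 → -$867.30
  Aug: +$598.98 → -$268.32
  Sep: +$598.98 − $929.64 → -$598.98
  Oct: +$598.98 → $0.00
Lowest trial balance = -$5,060.16 (Dec)
Initial deposit = cushion − low point = $1,197.96 − (-$5,060.16) = $6,258.12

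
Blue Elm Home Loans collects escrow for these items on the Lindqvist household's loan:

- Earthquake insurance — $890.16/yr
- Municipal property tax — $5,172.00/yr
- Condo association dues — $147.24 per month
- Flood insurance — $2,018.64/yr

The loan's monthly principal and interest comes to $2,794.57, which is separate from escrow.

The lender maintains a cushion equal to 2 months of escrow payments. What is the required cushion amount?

Earthquake insurance — $890.16
Municipal property tax — $5,172.00
Condo association dues — $147.24 × 12 = $1,766.88
Flood insurance — $2,018.64
Total annual escrow = $9,847.68
Per month = $9,847.68 / 12 = $820.64
Required cushion = 2 × $820.64 = $1,641.28

$1,641.28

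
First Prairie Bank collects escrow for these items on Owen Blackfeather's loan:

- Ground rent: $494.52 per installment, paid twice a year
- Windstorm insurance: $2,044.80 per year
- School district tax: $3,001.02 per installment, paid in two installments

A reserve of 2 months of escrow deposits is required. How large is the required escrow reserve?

Ground rent = $494.52 × 2 = $989.04/yr
Windstorm insurance = $2,044.80/yr
School district tax = $3,001.02 × 2 = $6,002.04/yr
Total annual escrow = $989.04 + $2,044.80 + $6,002.04 = $9,035.88
Monthly = $9,035.88 / 12 = $752.99
Reserve = 2 × $752.99 = $1,505.98

$1,505.98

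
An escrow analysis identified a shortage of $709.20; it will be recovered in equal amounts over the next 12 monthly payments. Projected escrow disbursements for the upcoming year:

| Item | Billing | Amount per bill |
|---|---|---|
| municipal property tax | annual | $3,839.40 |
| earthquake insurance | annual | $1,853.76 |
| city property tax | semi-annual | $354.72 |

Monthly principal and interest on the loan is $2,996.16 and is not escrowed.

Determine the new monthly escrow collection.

Municipal property tax = $3,839.40/yr
Earthquake insurance = $1,853.76/yr
City property tax = $354.72 × 2 = $709.44/yr
Total per year = $3,839.40 + $1,853.76 + $709.44 = $6,402.60
Base monthly escrow = $6,402.60 ÷ 12 = $533.55
Monthly shortage recovery: $709.20 ÷ 12 = $59.10
New monthly escrow = $533.55 + $59.10 = $592.65

$592.65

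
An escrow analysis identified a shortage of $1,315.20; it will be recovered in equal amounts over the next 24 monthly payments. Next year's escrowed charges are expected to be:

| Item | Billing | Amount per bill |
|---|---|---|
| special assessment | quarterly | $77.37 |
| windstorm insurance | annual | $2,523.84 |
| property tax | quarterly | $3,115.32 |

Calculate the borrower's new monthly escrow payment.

Special assessment: $77.37 × 4 = $309.48 annually
Windstorm insurance: $2,523.84 annually
Property tax: $3,115.32 × 4 = $12,461.28 annually
Annual escrow total = $309.48 + $2,523.84 + $12,461.28 = $15,294.60
Per month = $15,294.60 ÷ 12 = $1,274.55
Monthly shortage recovery: $1,315.20 ÷ 24 = $54.80
Adjusted monthly = $1,274.55 + $54.80 = $1,329.35

$1,329.35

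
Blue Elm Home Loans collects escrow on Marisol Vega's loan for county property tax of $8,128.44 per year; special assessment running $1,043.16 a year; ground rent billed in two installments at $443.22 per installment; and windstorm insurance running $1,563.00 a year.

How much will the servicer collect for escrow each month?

County property tax = $8,128.44
Special assessment = $1,043.16
Ground rent = $443.22 × 2 = $886.44
Windstorm insurance = $1,563.00
Combined annual = $8,128.44 + $1,043.16 + $886.44 + $1,563.00 = $11,621.04
Monthly escrow = $11,621.04 / 12 = $968.42

$968.42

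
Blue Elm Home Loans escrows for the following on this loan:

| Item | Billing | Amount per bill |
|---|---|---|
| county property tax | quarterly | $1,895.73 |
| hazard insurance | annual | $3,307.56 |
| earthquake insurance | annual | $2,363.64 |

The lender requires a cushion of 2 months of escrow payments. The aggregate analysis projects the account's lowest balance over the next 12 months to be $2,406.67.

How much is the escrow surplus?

County property tax — $1,895.73 × 4 = $7,582.92 annually
Hazard insurance — $3,307.56 annually
Earthquake insurance — $2,363.64 annually
Total annual escrow = $7,582.92 + $3,307.56 + $2,363.64 = $13,254.12
Monthly = $13,254.12 / 12 = $1,104.51
Required reserve = 2 × $1,104.51 = $2,209.02
Surplus = $2,406.67 − $2,209.02 = $197.65

$197.65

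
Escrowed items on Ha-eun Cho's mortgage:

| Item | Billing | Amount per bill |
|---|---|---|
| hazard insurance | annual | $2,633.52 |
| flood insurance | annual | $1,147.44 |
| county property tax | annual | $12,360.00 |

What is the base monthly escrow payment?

Hazard insurance: $2,633.52 annually
Flood insurance: $1,147.44 annually
County property tax: $12,360.00 annually
Total annual escrow = $16,140.96
Base monthly escrow = $16,140.96 / 12 = $1,345.08

$1,345.08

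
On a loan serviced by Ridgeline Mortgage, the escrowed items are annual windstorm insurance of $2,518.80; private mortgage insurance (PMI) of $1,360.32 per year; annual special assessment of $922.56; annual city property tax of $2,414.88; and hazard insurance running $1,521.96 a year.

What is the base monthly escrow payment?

Windstorm insurance — $2,518.80
Private mortgage insurance (PMI) — $1,360.32
Special assessment — $922.56
City property tax — $2,414.88
Hazard insurance — $1,521.96
Combined annual = $2,518.80 + $1,360.32 + $922.56 + $2,414.88 + $1,521.96 = $8,738.52
Per month = $8,738.52 ÷ 12 = $728.21

$728.21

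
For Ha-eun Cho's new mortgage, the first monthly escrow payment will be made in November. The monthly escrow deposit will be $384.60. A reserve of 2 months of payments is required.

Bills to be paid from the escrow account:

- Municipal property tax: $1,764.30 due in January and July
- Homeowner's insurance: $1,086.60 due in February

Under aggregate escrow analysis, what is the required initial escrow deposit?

$2,081.70

Cushion = 2 × $384.60 = $769.20
Trial balance (start $0, +$384.60 each month, − disbursements):
  Nov: +$384.60 → $384.60
  Dec: +$384.60 → $769.20
  Jan: +$384.60 − $1,764.30 → -$610.50
  Feb: +$384.60 − $1,086.60 → -$1,312.50
  Mar: +$384.60 → -$927.90
  Apr: +$384.60 → -$543.30
  May: +$384.60 → -$158.70
  Jun: +$384.60 → $225.90
  Jul: +$384.60 − $1,764.30 → -$1,153.80
  Aug: +$384.60 → -$769.20
  Sep: +$384.60 → -$384.60
  Oct: +$384.60 → $0.00
Lowest trial balance = -$1,312.50 (Feb)
Initial deposit = cushion − low point = $769.20 − (-$1,312.50) = $2,081.70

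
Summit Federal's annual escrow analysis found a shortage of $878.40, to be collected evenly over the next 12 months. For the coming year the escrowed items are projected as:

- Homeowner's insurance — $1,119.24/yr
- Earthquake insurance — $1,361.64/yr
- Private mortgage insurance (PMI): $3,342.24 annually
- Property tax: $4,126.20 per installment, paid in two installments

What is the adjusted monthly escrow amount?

$1,246.16

Homeowner's insurance = $1,119.24 annually
Earthquake insurance = $1,361.64 annually
Private mortgage insurance (PMI) = $3,342.24 annually
Property tax = $4,126.20 × 2 = $8,252.40 annually
Yearly total = $1,119.24 + $1,361.64 + $3,342.24 + $8,252.40 = $14,075.52
Monthly escrow = $14,075.52 ÷ 12 = $1,172.96
Monthly shortage recovery: $878.40 / 12 = $73.20
Adjusted monthly = $1,172.96 + $73.20 = $1,246.16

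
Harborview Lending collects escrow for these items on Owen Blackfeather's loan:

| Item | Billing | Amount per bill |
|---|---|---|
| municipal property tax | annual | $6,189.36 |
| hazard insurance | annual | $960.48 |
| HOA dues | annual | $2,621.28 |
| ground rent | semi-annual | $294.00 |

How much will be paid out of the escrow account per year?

$10,359.12

Municipal property tax = $6,189.36
Hazard insurance = $960.48
HOA dues = $2,621.28
Ground rent = $294.00 × 2 = $588.00
Yearly total = $6,189.36 + $960.48 + $2,621.28 + $588.00 = $10,359.12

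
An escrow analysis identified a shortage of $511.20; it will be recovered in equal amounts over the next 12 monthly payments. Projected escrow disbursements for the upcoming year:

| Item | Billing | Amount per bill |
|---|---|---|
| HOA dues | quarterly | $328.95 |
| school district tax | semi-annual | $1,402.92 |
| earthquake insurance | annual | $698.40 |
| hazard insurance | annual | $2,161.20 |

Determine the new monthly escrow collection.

$624.37

HOA dues — $328.95 × 4 = $1,315.80 annually
School district tax — $1,402.92 × 2 = $2,805.84 annually
Earthquake insurance — $698.40 annually
Hazard insurance — $2,161.20 annually
Total per year = $1,315.80 + $2,805.84 + $698.40 + $2,161.20 = $6,981.24
Base monthly escrow = $6,981.24 ÷ 12 = $581.77
Shortage spread = $511.20 ÷ 12 = $42.60/mo
Adjusted monthly = $581.77 + $42.60 = $624.37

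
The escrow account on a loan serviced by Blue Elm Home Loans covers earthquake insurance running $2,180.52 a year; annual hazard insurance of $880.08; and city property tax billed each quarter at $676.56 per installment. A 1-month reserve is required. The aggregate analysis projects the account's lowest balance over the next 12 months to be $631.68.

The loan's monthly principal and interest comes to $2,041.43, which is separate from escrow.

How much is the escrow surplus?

$151.11

Earthquake insurance — $2,180.52 per year
Hazard insurance — $880.08 per year
City property tax — $676.56 × 4 = $2,706.24 per year
Annual escrow total = $5,766.84
Monthly = $5,766.84 / 12 = $480.57
Required reserve = 1 × $480.57 = $480.57
Excess over cushion: $631.68 − $480.57 = $151.11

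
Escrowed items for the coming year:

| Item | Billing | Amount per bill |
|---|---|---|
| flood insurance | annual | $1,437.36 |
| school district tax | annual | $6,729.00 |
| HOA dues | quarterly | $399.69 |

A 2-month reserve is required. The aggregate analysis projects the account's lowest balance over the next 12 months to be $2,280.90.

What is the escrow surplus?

$653.38

Flood insurance — $1,437.36 annually
School district tax — $6,729.00 annually
HOA dues — $399.69 × 4 = $1,598.76 annually
Yearly total = $1,437.36 + $6,729.00 + $1,598.76 = $9,765.12
Base monthly escrow = $9,765.12 / 12 = $813.76
Required cushion = 2 × $813.76 = $1,627.52
Excess over cushion: $2,280.90 − $1,627.52 = $653.38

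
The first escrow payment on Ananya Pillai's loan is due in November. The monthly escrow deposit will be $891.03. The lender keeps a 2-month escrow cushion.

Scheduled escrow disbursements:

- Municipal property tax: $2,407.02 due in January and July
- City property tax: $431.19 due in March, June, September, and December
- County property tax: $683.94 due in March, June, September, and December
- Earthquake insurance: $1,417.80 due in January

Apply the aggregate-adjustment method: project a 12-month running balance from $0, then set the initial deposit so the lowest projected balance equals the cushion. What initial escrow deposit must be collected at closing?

Cushion = 2 × $891.03 = $1,782.06
Trial balance (start $0, +$891.03 each month, − disbursements):
  Nov: +$891.03 → $891.03
  Dec: +$891.03 − $1,115.13 → $666.93
  Jan: +$891.03 − $3,824.82 → -$2,266.86
  Feb: +$891.03 → -$1,375.83
  Mar: +$891.03 − $1,115.13 → -$1,599.93
  Apr: +$891.03 → -$708.90
  May: +$891.03 → $182.13
  Jun: +$891.03 − $1,115.13 → -$41.97
  Jul: +$891.03 − $2,407.02 → -$1,557.96
  Aug: +$891.03 → -$666.93
  Sep: +$891.03 − $1,115.13 → -$891.03
  Oct: +$891.03 → $0.00
Lowest trial balance = -$2,266.86 (Jan)
Initial deposit = cushion − low point = $1,782.06 − (-$2,266.86) = $4,048.92

$4,048.92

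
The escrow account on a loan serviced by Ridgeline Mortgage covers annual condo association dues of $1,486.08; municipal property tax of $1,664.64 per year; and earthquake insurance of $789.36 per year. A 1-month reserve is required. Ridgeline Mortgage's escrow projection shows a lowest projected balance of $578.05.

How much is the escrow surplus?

Condo association dues: $1,486.08 per year
Municipal property tax: $1,664.64 per year
Earthquake insurance: $789.36 per year
Combined annual = $3,940.08
Monthly escrow = $3,940.08 ÷ 12 = $328.34
Cushion = 1 × $328.34 = $328.34
Surplus = $578.05 − $328.34 = $249.71

$249.71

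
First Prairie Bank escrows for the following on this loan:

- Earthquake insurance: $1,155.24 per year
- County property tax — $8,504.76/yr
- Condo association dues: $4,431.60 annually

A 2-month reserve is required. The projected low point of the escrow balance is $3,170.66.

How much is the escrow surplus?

$822.06

Earthquake insurance = $1,155.24 per year
County property tax = $8,504.76 per year
Condo association dues = $4,431.60 per year
Combined annual = $1,155.24 + $8,504.76 + $4,431.60 = $14,091.60
Per month = $14,091.60 / 12 = $1,174.30
Cushion = 2 × $1,174.30 = $2,348.60
Excess over cushion: $3,170.66 − $2,348.60 = $822.06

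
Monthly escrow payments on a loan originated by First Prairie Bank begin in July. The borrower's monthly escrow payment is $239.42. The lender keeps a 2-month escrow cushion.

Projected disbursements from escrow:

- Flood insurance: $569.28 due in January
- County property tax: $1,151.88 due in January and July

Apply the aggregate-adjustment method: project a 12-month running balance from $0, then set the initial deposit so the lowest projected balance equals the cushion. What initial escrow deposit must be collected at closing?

$1,675.94

Cushion = 2 × $239.42 = $478.84
Trial balance (start $0, +$239.42 each month, − disbursements):
  Jul: +$239.42 − $1,151.88 → -$912.46
  Aug: +$239.42 → -$673.04
  Sep: +$239.42 → -$433.62
  Oct: +$239.42 → -$194.20
  Nov: +$239.42 → $45.22
  Dec: +$239.42 → $284.64
  Jan: +$239.42 − $1,721.16 → -$1,197.10
  Feb: +$239.42 → -$957.68
  Mar: +$239.42 → -$718.26
  Apr: +$239.42 → -$478.84
  May: +$239.42 → -$239.42
  Jun: +$239.42 → $0.00
Lowest trial balance = -$1,197.10 (Jan)
Initial deposit = cushion − low point = $478.84 − (-$1,197.10) = $1,675.94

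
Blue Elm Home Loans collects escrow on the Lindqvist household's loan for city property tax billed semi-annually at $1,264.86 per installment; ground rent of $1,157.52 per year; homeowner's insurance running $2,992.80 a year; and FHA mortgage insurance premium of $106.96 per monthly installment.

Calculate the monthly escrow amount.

City property tax: $1,264.86 × 2 = $2,529.72 annually
Ground rent: $1,157.52 annually
Homeowner's insurance: $2,992.80 annually
FHA mortgage insurance premium: $106.96 × 12 = $1,283.52 annually
Combined annual = $2,529.72 + $1,157.52 + $2,992.80 + $1,283.52 = $7,963.56
Base monthly escrow = $7,963.56 ÷ 12 = $663.63

$663.63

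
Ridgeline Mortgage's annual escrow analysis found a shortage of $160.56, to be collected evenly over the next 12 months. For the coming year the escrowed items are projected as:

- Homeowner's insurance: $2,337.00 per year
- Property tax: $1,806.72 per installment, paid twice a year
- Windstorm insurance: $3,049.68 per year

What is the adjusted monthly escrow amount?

$763.39

Homeowner's insurance: $2,337.00
Property tax: $1,806.72 × 2 = $3,613.44
Windstorm insurance: $3,049.68
Total annual escrow = $9,000.12
Monthly escrow = $9,000.12 ÷ 12 = $750.01
Shortage per month = $160.56 / 12 = $13.38
Adjusted monthly = $750.01 + $13.38 = $763.39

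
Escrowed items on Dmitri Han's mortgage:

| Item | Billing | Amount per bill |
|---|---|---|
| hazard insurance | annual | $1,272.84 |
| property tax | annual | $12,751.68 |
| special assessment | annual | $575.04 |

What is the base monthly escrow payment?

Hazard insurance = $1,272.84
Property tax = $12,751.68
Special assessment = $575.04
Yearly total = $1,272.84 + $12,751.68 + $575.04 = $14,599.56
Per month = $14,599.56 / 12 = $1,216.63

$1,216.63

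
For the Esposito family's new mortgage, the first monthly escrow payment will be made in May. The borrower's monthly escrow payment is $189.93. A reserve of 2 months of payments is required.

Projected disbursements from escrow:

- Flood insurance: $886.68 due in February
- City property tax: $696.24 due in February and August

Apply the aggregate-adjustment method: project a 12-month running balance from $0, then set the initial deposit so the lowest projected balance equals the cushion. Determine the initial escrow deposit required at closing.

$759.72

Cushion = 2 × $189.93 = $379.86
Trial balance (start $0, +$189.93 each month, − disbursements):
  May: +$189.93 → $189.93
  Jun: +$189.93 → $379.86
  Jul: +$189.93 → $569.79
  Aug: +$189.93 − $696.24 → $63.48
  Sep: +$189.93 → $253.41
  Oct: +$189.93 → $443.34
  Nov: +$189.93 → $633.27
  Dec: +$189.93 → $823.20
  Jan: +$189.93 → $1,013.13
  Feb: +$189.93 − $1,582.92 → -$379.86
  Mar: +$189.93 → -$189.93
  Apr: +$189.93 → $0.00
Lowest trial balance = -$379.86 (Feb)
Initial deposit = cushion − low point = $379.86 − (-$379.86) = $759.72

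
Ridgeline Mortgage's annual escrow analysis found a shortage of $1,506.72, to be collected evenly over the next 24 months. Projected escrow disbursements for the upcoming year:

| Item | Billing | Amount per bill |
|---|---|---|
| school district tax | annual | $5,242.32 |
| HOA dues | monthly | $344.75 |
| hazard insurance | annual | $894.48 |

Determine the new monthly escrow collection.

School district tax: $5,242.32 annually
HOA dues: $344.75 × 12 = $4,137.00 annually
Hazard insurance: $894.48 annually
Combined annual = $5,242.32 + $4,137.00 + $894.48 = $10,273.80
Monthly escrow = $10,273.80 / 12 = $856.15
Shortage per month = $1,506.72 ÷ 24 = $62.78
New monthly escrow = $856.15 + $62.78 = $918.93

$918.93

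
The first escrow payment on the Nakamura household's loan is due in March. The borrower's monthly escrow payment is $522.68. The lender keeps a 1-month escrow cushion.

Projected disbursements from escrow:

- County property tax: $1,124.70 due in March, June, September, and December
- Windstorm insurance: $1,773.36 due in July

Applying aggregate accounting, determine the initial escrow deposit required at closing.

$2,011.38

Cushion = 1 × $522.68 = $522.68
Trial balance (start $0, +$522.68 each month, − disbursements):
  Mar: +$522.68 − $1,124.70 → -$602.02
  Apr: +$522.68 → -$79.34
  May: +$522.68 → $443.34
  Jun: +$522.68 − $1,124.70 → -$158.68
  Jul: +$522.68 − $1,773.36 → -$1,409.36
  Aug: +$522.68 → -$886.68
  Sep: +$522.68 − $1,124.70 → -$1,488.70
  Oct: +$522.68 → -$966.02
  Nov: +$522.68 → -$443.34
  Dec: +$522.68 − $1,124.70 → -$1,045.36
  Jan: +$522.68 → -$522.68
  Feb: +$522.68 → $0.00
Lowest trial balance = -$1,488.70 (Sep)
Initial deposit = cushion − low point = $522.68 − (-$1,488.70) = $2,011.38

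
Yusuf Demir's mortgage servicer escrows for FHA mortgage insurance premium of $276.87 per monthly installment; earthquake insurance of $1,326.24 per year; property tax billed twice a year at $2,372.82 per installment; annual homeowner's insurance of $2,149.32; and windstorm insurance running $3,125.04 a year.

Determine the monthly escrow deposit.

$1,222.39

FHA mortgage insurance premium: $276.87 × 12 = $3,322.44/yr
Earthquake insurance: $1,326.24/yr
Property tax: $2,372.82 × 2 = $4,745.64/yr
Homeowner's insurance: $2,149.32/yr
Windstorm insurance: $3,125.04/yr
Combined annual = $14,668.68
Per month = $14,668.68 / 12 = $1,222.39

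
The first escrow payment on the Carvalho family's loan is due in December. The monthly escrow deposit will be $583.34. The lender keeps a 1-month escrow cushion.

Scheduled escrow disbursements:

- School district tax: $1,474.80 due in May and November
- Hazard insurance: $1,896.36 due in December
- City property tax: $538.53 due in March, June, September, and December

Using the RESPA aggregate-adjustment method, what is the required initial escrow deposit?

Cushion = 1 × $583.34 = $583.34
Trial balance (start $0, +$583.34 each month, − disbursements):
  Dec: +$583.34 − $2,434.89 → -$1,851.55
  Jan: +$583.34 → -$1,268.21
  Feb: +$583.34 → -$684.87
  Mar: +$583.34 − $538.53 → -$640.06
  Apr: +$583.34 → -$56.72
  May: +$583.34 − $1,474.80 → -$948.18
  Jun: +$583.34 − $538.53 → -$903.37
  Jul: +$583.34 → -$320.03
  Aug: +$583.34 → $263.31
  Sep: +$583.34 − $538.53 → $308.12
  Oct: +$583.34 → $891.46
  Nov: +$583.34 − $1,474.80 → $0.00
Lowest trial balance = -$1,851.55 (Dec)
Initial deposit = cushion − low point = $583.34 − (-$1,851.55) = $2,434.89

$2,434.89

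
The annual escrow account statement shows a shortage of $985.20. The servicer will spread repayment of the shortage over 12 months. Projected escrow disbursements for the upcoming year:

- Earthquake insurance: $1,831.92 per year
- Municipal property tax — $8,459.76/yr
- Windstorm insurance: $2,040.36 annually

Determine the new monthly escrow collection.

$1,109.77

Earthquake insurance = $1,831.92 annually
Municipal property tax = $8,459.76 annually
Windstorm insurance = $2,040.36 annually
Combined annual = $1,831.92 + $8,459.76 + $2,040.36 = $12,332.04
Monthly = $12,332.04 / 12 = $1,027.67
Shortage per month = $985.20 / 12 = $82.10
Adjusted monthly = $1,027.67 + $82.10 = $1,109.77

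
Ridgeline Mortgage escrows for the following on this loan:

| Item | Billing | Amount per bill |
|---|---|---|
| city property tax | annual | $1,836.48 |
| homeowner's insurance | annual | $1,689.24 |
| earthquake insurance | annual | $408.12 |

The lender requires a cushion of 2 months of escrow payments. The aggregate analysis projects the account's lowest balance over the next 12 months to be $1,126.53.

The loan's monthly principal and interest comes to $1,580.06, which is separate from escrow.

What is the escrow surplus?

City property tax = $1,836.48
Homeowner's insurance = $1,689.24
Earthquake insurance = $408.12
Total annual escrow = $1,836.48 + $1,689.24 + $408.12 = $3,933.84
Monthly = $3,933.84 / 12 = $327.82
Required cushion = 2 × $327.82 = $655.64
Surplus = $1,126.53 − $655.64 = $470.89

$470.89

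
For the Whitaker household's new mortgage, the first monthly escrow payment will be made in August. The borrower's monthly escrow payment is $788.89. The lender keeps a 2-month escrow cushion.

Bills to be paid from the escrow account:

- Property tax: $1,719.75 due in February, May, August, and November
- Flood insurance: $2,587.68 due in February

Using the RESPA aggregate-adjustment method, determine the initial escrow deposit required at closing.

$3,802.48

Cushion = 2 × $788.89 = $1,577.78
Trial balance (start $0, +$788.89 each month, − disbursements):
  Aug: +$788.89 − $1,719.75 → -$930.86
  Sep: +$788.89 → -$141.97
  Oct: +$788.89 → $646.92
  Nov: +$788.89 − $1,719.75 → -$283.94
  Dec: +$788.89 → $504.95
  Jan: +$788.89 → $1,293.84
  Feb: +$788.89 − $4,307.43 → -$2,224.70
  Mar: +$788.89 → -$1,435.81
  Apr: +$788.89 → -$646.92
  May: +$788.89 − $1,719.75 → -$1,577.78
  Jun: +$788.89 → -$788.89
  Jul: +$788.89 → $0.00
Lowest trial balance = -$2,224.70 (Feb)
Initial deposit = cushion − low point = $1,577.78 − (-$2,224.70) = $3,802.48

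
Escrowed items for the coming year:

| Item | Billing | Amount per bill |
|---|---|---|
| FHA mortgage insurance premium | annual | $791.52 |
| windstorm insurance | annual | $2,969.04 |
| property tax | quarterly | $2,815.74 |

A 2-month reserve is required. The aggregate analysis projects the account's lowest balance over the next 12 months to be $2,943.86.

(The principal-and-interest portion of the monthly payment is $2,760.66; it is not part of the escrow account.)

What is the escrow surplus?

FHA mortgage insurance premium — $791.52 annually
Windstorm insurance — $2,969.04 annually
Property tax — $2,815.74 × 4 = $11,262.96 annually
Total annual escrow = $15,023.52
Monthly = $15,023.52 ÷ 12 = $1,251.96
Cushion = 2 × $1,251.96 = $2,503.92
Excess over cushion: $2,943.86 − $2,503.92 = $439.94

$439.94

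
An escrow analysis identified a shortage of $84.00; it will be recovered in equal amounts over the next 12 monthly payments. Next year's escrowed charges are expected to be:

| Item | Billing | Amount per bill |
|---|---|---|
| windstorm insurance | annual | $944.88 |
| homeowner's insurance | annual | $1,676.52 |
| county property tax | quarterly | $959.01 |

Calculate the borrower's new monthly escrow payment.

$545.12

Windstorm insurance: $944.88
Homeowner's insurance: $1,676.52
County property tax: $959.01 × 4 = $3,836.04
Yearly total = $944.88 + $1,676.52 + $3,836.04 = $6,457.44
Monthly = $6,457.44 ÷ 12 = $538.12
Shortage spread = $84.00 ÷ 12 = $7.00/mo
New monthly escrow = $538.12 + $7.00 = $545.12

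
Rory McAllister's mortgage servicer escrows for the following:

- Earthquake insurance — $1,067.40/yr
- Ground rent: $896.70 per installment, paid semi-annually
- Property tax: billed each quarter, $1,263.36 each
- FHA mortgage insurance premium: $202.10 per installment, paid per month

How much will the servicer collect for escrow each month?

Earthquake insurance: $1,067.40 annually
Ground rent: $896.70 × 2 = $1,793.40 annually
Property tax: $1,263.36 × 4 = $5,053.44 annually
FHA mortgage insurance premium: $202.10 × 12 = $2,425.20 annually
Total per year = $1,067.40 + $1,793.40 + $5,053.44 + $2,425.20 = $10,339.44
Monthly = $10,339.44 / 12 = $861.62

$861.62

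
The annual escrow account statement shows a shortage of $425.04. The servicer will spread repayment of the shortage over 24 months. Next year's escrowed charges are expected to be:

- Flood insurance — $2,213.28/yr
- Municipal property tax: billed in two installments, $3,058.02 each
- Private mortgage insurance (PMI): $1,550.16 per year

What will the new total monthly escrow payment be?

$841.00

Flood insurance = $2,213.28
Municipal property tax = $3,058.02 × 2 = $6,116.04
Private mortgage insurance (PMI) = $1,550.16
Annual escrow total = $9,879.48
Base monthly escrow = $9,879.48 ÷ 12 = $823.29
Monthly shortage recovery: $425.04 ÷ 24 = $17.71
New monthly escrow = $823.29 + $17.71 = $841.00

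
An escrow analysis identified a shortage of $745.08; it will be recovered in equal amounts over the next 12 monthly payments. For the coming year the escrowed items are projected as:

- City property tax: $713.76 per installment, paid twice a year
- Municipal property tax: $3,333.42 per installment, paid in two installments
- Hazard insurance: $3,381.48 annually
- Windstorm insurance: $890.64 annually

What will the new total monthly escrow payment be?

$1,092.63

City property tax — $713.76 × 2 = $1,427.52 annually
Municipal property tax — $3,333.42 × 2 = $6,666.84 annually
Hazard insurance — $3,381.48 annually
Windstorm insurance — $890.64 annually
Annual escrow total = $1,427.52 + $6,666.84 + $3,381.48 + $890.64 = $12,366.48
Monthly escrow = $12,366.48 ÷ 12 = $1,030.54
Monthly shortage recovery: $745.08 ÷ 12 = $62.09
Adjusted monthly = $1,030.54 + $62.09 = $1,092.63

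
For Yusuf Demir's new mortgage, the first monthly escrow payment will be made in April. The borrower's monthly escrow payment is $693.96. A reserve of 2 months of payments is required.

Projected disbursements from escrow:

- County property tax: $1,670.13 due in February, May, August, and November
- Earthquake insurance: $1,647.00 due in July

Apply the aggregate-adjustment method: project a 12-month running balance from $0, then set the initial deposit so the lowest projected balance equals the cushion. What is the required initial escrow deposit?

$2,905.38

Cushion = 2 × $693.96 = $1,387.92
Trial balance (start $0, +$693.96 each month, − disbursements):
  Apr: +$693.96 → $693.96
  May: +$693.96 − $1,670.13 → -$282.21
  Jun: +$693.96 → $411.75
  Jul: +$693.96 − $1,647.00 → -$541.29
  Aug: +$693.96 − $1,670.13 → -$1,517.46
  Sep: +$693.96 → -$823.50
  Oct: +$693.96 → -$129.54
  Nov: +$693.96 − $1,670.13 → -$1,105.71
  Dec: +$693.96 → -$411.75
  Jan: +$693.96 → $282.21
  Feb: +$693.96 − $1,670.13 → -$693.96
  Mar: +$693.96 → $0.00
Lowest trial balance = -$1,517.46 (Aug)
Initial deposit = cushion − low point = $1,387.92 − (-$1,517.46) = $2,905.38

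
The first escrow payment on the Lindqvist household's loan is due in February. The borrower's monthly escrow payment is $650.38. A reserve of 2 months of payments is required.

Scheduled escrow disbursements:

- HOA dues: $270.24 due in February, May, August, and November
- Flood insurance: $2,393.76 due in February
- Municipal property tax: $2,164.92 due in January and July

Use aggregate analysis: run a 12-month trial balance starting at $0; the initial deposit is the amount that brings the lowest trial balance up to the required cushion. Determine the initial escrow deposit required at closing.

Cushion = 2 × $650.38 = $1,300.76
Trial balance (start $0, +$650.38 each month, − disbursements):
  Feb: +$650.38 − $2,664.00 → -$2,013.62
  Mar: +$650.38 → -$1,363.24
  Apr: +$650.38 → -$712.86
  May: +$650.38 − $270.24 → -$332.72
  Jun: +$650.38 → $317.66
  Jul: +$650.38 − $2,164.92 → -$1,196.88
  Aug: +$650.38 − $270.24 → -$816.74
  Sep: +$650.38 → -$166.36
  Oct: +$650.38 → $484.02
  Nov: +$650.38 − $270.24 → $864.16
  Dec: +$650.38 → $1,514.54
  Jan: +$650.38 − $2,164.92 → $0.00
Lowest trial balance = -$2,013.62 (Feb)
Initial deposit = cushion − low point = $1,300.76 − (-$2,013.62) = $3,314.38

$3,314.38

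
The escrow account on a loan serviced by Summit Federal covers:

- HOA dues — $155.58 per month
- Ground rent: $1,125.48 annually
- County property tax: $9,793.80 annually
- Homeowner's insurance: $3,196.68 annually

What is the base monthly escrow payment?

HOA dues: $155.58 × 12 = $1,866.96/yr
Ground rent: $1,125.48/yr
County property tax: $9,793.80/yr
Homeowner's insurance: $3,196.68/yr
Total annual escrow = $15,982.92
Monthly escrow = $15,982.92 ÷ 12 = $1,331.91

$1,331.91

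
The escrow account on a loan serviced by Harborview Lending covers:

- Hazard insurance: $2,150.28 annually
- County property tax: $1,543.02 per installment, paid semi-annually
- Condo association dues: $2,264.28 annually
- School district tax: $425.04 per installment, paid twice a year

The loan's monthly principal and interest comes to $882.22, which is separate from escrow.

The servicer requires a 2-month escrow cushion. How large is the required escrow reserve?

Hazard insurance — $2,150.28 per year
County property tax — $1,543.02 × 2 = $3,086.04 per year
Condo association dues — $2,264.28 per year
School district tax — $425.04 × 2 = $850.08 per year
Annual escrow total = $2,150.28 + $3,086.04 + $2,264.28 + $850.08 = $8,350.68
Base monthly escrow = $8,350.68 / 12 = $695.89
Reserve = 2 × $695.89 = $1,391.78

$1,391.78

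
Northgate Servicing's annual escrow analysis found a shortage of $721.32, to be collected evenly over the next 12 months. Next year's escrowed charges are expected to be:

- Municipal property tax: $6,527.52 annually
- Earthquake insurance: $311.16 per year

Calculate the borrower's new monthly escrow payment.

Municipal property tax: $6,527.52/yr
Earthquake insurance: $311.16/yr
Annual escrow total = $6,527.52 + $311.16 = $6,838.68
Monthly = $6,838.68 ÷ 12 = $569.89
Shortage per month = $721.32 / 12 = $60.11
Adjusted monthly = $569.89 + $60.11 = $630.00

$630.00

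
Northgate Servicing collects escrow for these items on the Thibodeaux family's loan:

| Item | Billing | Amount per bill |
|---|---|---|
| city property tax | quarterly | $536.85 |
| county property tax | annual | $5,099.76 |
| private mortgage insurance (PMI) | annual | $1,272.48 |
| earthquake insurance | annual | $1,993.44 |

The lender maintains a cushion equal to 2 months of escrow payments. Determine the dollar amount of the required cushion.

$1,752.18

City property tax: $536.85 × 4 = $2,147.40
County property tax: $5,099.76
Private mortgage insurance (PMI): $1,272.48
Earthquake insurance: $1,993.44
Total per year = $2,147.40 + $5,099.76 + $1,272.48 + $1,993.44 = $10,513.08
Base monthly escrow = $10,513.08 / 12 = $876.09
Cushion = 2 × $876.09 = $1,752.18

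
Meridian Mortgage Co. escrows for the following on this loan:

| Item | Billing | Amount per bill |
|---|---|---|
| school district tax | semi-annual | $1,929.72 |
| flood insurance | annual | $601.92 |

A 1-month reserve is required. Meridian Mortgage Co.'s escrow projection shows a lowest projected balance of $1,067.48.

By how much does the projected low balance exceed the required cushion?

$695.70

School district tax: $1,929.72 × 2 = $3,859.44 per year
Flood insurance: $601.92 per year
Total annual escrow = $3,859.44 + $601.92 = $4,461.36
Monthly = $4,461.36 ÷ 12 = $371.78
Required cushion = 1 × $371.78 = $371.78
Surplus = $1,067.48 − $371.78 = $695.70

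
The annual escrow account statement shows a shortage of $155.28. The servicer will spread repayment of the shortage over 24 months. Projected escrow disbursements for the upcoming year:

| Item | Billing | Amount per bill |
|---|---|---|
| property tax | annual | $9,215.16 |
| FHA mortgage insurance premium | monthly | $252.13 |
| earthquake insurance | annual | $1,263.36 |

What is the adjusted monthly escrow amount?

$1,131.81

Property tax — $9,215.16/yr
FHA mortgage insurance premium — $252.13 × 12 = $3,025.56/yr
Earthquake insurance — $1,263.36/yr
Total per year = $9,215.16 + $3,025.56 + $1,263.36 = $13,504.08
Monthly = $13,504.08 ÷ 12 = $1,125.34
Monthly shortage recovery: $155.28 / 24 = $6.47
New monthly escrow = $1,125.34 + $6.47 = $1,131.81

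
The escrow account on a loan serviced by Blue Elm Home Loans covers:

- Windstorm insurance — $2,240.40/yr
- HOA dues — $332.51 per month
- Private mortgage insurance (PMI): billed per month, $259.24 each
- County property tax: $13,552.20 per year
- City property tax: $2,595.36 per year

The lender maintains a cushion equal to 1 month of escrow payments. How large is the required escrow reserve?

Windstorm insurance — $2,240.40 annually
HOA dues — $332.51 × 12 = $3,990.12 annually
Private mortgage insurance (PMI) — $259.24 × 12 = $3,110.88 annually
County property tax — $13,552.20 annually
City property tax — $2,595.36 annually
Yearly total = $2,240.40 + $3,990.12 + $3,110.88 + $13,552.20 + $2,595.36 = $25,488.96
Base monthly escrow = $25,488.96 / 12 = $2,124.08
Cushion = 1 × $2,124.08 = $2,124.08

$2,124.08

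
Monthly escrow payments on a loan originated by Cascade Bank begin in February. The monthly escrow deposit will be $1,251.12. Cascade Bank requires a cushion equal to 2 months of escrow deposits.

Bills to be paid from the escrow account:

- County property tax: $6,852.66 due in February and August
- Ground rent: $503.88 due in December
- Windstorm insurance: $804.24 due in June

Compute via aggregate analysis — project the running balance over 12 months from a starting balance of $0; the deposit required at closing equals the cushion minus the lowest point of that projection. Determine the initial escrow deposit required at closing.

Cushion = 2 × $1,251.12 = $2,502.24
Trial balance (start $0, +$1,251.12 each month, − disbursements):
  Feb: +$1,251.12 − $6,852.66 → -$5,601.54
  Mar: +$1,251.12 → -$4,350.42
  Apr: +$1,251.12 → -$3,099.30
  May: +$1,251.12 → -$1,848.18
  Jun: +$1,251.12 − $804.24 → -$1,401.30
  Jul: +$1,251.12 → -$150.18
  Aug: +$1,251.12 − $6,852.66 → -$5,751.72
  Sep: +$1,251.12 → -$4,500.60
  Oct: +$1,251.12 → -$3,249.48
  Nov: +$1,251.12 → -$1,998.36
  Dec: +$1,251.12 − $503.88 → -$1,251.12
  Jan: +$1,251.12 → $0.00
Lowest trial balance = -$5,751.72 (Aug)
Initial deposit = cushion − low point = $2,502.24 − (-$5,751.72) = $8,253.96

$8,253.96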